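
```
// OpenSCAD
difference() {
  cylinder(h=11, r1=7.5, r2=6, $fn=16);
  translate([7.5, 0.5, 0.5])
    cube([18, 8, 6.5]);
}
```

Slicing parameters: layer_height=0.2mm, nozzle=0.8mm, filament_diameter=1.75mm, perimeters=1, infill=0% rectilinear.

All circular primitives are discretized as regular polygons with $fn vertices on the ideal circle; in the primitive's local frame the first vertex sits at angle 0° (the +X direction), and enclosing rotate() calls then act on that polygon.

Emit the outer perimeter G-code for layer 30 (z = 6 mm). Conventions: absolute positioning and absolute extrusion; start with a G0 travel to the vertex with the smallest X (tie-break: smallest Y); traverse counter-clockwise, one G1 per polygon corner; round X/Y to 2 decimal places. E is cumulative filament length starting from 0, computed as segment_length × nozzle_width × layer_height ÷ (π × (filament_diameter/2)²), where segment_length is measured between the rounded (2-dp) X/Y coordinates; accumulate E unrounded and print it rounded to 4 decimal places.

At z = 6 mm: the cone (r1=7.5→r2=6) has section circumradius 6.682 here — a regular 16-gon; the 18×8 cube at (7.5, 0.5) contributes its full rectangle; Subtracting the remaining from the first: starting from the cone, the 18×8 cube at (7.5, 0.5) misses the remaining region (no effect) — 1 connected region. The outline is a single polygon with 16 vertices. Extrusion per mm of travel: 0.8 × 0.2 / (π × 0.875²) = 0.066520. Accumulating E over each segment gives final E = 2.7736.

G0 X-6.68 Y0.00 Z6.00
G1 X-6.17 Y-2.56 E0.1736
G1 X-4.72 Y-4.72 E0.3467
G1 X-2.56 Y-6.17 E0.5198
G1 X0.00 Y-6.68 E0.6934
G1 X2.56 Y-6.17 E0.8670
G1 X4.72 Y-4.72 E1.0401
G1 X6.17 Y-2.56 E1.2131
G1 X6.68 Y0.00 E1.3868
G1 X6.17 Y2.56 E1.5604
G1 X4.72 Y4.72 E1.7335
G1 X2.56 Y6.17 E1.9065
G1 X0.00 Y6.68 E2.0802
G1 X-2.56 Y6.17 E2.2538
G1 X-4.72 Y4.72 E2.4269
G1 X-6.17 Y2.56 E2.5999
G1 X-6.68 Y0.00 E2.7736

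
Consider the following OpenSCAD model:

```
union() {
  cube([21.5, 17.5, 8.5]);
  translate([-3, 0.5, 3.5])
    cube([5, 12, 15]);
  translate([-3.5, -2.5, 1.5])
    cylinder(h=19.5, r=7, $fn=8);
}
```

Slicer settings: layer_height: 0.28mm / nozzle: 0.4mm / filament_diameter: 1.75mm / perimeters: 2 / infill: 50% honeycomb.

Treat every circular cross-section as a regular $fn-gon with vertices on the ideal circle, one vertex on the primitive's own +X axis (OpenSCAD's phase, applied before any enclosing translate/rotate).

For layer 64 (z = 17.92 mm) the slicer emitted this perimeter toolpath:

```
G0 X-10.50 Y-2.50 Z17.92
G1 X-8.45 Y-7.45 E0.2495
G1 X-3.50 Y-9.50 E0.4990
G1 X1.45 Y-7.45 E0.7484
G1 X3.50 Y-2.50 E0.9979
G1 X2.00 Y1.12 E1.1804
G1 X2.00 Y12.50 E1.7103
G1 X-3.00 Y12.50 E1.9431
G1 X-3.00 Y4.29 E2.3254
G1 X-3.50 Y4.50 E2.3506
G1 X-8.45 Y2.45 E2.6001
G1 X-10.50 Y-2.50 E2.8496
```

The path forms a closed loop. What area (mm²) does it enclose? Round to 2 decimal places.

185.11 mm²

Apply the shoelace formula to the sequence of (X, Y) vertices; enclosed area = 185.11 mm².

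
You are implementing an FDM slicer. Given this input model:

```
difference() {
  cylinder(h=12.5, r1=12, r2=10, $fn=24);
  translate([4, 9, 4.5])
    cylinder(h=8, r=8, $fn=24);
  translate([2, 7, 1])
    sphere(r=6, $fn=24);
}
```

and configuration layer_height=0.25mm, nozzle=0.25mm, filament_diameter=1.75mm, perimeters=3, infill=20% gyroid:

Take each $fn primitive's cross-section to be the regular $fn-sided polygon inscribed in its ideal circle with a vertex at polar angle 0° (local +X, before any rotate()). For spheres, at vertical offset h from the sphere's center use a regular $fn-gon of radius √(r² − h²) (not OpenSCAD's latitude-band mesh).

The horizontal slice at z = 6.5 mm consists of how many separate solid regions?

At z = 6.5 mm: the cone: at t=0.520 of its height the radius interpolates to r₁+(r₂−r₁)t = 10.960, giving a regular 24-gon of that circumradius; the cylinder at (4, 9): section is a regular 24-gon, circumradius r=8; the r=6 sphere at (2, 7) contributes a regular 24-gon of circumradius √(6²−5.5²) = 2.398; Taking the first minus the rest: starting from the cone, the r=8 cylinder at (4, 9) partially overlaps it — only the 99.60 mm² overlap (of its 198.77 mm²) is removed, clipping the outline; the r=6 sphere at (2, 7) misses the remaining region (no effect) — 1 connected region. The result has 1 disconnected region.

1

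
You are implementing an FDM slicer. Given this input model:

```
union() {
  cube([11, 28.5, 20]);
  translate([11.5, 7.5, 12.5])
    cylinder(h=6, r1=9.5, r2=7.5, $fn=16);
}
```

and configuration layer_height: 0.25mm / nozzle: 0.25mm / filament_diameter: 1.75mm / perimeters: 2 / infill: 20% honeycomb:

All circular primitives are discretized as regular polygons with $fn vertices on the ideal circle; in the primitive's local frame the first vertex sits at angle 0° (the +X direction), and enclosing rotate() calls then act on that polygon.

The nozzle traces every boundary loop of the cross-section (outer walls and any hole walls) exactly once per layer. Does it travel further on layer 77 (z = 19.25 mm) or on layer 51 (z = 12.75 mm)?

layer 51 (z = 12.75 mm)

Layer 77 (z = 19.25): the 11×28.5 cube contributes its full rectangle (perimeter 79.00 mm); the cone at (11.5, 7.5) is absent (z outside [12.5, 18.5]); Combining (union): only the 11×28.5 cube is present, so the union is just that shape — boundary = 79.00 mm. So its perimeter = 79.00 mm. Layer 51 (z = 12.75): the 11×28.5 cube contributes its full rectangle (perimeter 79.00 mm); the cone at (11.5, 7.5): at t=0.042 of its height the radius interpolates to r₁+(r₂−r₁)t = 9.417, giving a regular 16-gon of that circumradius (perimeter = 2·16·9.417·sin(180°/16) = 58.79 mm); Merging all regions: the regions partially overlap (shared area 120.61 mm²), so the edge portions inside another operand are dropped and the merged outline is re-measured after clipping — boundary = 93.02 mm. So its perimeter = 93.02 mm. Layer 51 is larger (93.02 vs 79.00 mm).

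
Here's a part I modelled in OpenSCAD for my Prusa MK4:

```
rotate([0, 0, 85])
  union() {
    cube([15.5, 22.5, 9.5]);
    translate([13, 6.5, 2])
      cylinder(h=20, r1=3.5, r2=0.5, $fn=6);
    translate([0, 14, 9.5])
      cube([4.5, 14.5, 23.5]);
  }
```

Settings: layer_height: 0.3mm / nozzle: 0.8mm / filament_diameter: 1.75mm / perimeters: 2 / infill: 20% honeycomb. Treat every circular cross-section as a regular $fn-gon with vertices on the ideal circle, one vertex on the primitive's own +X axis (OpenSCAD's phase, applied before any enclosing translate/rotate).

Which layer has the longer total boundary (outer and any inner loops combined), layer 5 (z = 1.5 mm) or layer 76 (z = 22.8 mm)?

layer 5 (z = 1.5 mm)

Layer 5 (z = 1.5): the cube (footprint 15.5×22.5) is included at this height (perimeter 76.00 mm); the cone at (13, 6.5) is not intersected at this z (z outside [2, 22]); the cube at (0, 14) does not reach this height (z outside [9.5, 33]); Merging all regions: only the 15.5×22.5 cube is present, so the union is just that shape — boundary = 76.00 mm; (whole slice rotated 85° about Z — lengths, areas and connectivity unchanged). So its perimeter = 76.00 mm. Layer 76 (z = 22.8): the cube does not reach this height (z outside [0, 9.5]); the cone at (13, 6.5) is absent (z outside [2, 22]); the cube at (0, 14) (footprint 4.5×14.5) is included at this height (perimeter 38.00 mm); Combining (union): only the 4.5×14.5 cube at (0, 14) is present, so the union is just that shape — boundary = 38.00 mm; (whole slice rotated 85° about Z — lengths, areas and connectivity unchanged). So its perimeter = 38.00 mm. Layer 5 is larger (76.00 vs 38.00 mm).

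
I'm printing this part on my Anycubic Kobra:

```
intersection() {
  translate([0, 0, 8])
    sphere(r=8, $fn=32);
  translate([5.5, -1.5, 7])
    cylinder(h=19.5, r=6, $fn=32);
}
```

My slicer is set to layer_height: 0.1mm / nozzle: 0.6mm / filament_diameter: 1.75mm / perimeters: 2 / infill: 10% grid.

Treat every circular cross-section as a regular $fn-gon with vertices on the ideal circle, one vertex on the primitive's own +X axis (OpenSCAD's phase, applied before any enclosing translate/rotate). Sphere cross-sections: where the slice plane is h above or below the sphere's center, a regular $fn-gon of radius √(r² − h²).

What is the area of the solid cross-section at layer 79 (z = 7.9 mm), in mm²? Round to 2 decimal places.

73.46 mm²

At z = 7.9 mm: the r=8 sphere slices to a regular 32-gon of circumradius 7.999 (√(r²−h²) with h=0.1 from center) (area = (32/2)·7.999²·sin(360°/32) = 199.74 mm²); the cylinder at (5.5, -1.5): section is a regular 32-gon, circumradius r=6 (area = (32/2)·6.000²·sin(360°/32) = 112.37 mm²); Taking the intersection: the r=6 cylinder at (5.5, -1.5) partially overlaps the r=8 sphere; clipping to the common part keeps 73.46 mm² — area = 73.46 mm². Overall, the cross-section is a single solid region. Net area = 73.46 mm².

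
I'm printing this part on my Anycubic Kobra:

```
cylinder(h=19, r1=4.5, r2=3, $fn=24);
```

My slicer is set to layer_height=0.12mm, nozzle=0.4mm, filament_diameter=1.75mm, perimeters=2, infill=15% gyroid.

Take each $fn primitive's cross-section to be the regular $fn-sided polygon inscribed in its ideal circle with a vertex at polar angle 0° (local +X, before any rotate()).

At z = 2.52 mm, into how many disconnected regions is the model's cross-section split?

1

At z = 2.52 mm: the cone: at t=0.133 of its height the radius interpolates to r₁+(r₂−r₁)t = 4.301, giving a regular 24-gon of that circumradius. The result has 1 disconnected region.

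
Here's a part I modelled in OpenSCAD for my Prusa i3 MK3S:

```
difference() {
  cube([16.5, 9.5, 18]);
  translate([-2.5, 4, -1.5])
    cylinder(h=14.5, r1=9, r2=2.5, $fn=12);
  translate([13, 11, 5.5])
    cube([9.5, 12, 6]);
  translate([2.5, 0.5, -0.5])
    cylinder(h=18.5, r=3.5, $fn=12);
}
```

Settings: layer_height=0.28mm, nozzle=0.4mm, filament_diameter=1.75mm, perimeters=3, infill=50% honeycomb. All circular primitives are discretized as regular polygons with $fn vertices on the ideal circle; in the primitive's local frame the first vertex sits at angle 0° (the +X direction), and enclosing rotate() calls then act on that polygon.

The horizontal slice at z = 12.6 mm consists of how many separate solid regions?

At z = 12.6 mm: the cube (footprint 16.5×9.5) is included at this height; the cone at (-2.5, 4): at t=0.972 of its height the radius interpolates to r₁+(r₂−r₁)t = 2.679, giving a regular 12-gon of that circumradius; the cube at (13, 11) is not intersected at this z (z outside [5.5, 11.5]); the cylinder at (2.5, 0.5): section is a regular 12-gon, circumradius r=3.5; Subtracting the remaining from the first: starting from the 16.5×9.5 cube, the cone at (-2.5, 4) partially overlaps it — only the 0.12 mm² overlap (of its 21.54 mm²) is removed, clipping the outline; the r=3.5 cylinder at (2.5, 0.5) partially overlaps it — only the 19.86 mm² overlap (of its 36.75 mm²) is removed, clipping the outline — 1 connected region. The result has 1 disconnected region.

1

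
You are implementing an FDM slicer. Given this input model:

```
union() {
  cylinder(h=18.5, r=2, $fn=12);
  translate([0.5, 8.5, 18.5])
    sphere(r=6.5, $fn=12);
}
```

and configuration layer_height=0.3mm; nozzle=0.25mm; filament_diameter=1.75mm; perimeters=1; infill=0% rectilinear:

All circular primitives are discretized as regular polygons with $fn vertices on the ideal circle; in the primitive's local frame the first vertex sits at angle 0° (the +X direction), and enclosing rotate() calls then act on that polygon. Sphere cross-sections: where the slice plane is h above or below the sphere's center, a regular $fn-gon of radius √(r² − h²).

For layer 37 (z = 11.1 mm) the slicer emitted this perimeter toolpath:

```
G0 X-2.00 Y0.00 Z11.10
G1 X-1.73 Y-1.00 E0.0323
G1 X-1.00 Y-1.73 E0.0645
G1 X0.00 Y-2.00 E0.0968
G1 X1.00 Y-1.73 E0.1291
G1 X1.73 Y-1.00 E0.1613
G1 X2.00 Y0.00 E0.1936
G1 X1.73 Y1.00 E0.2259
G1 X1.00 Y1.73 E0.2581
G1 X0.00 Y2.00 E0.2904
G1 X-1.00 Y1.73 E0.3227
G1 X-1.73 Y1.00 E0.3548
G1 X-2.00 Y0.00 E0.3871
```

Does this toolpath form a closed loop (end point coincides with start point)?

yes

Start point (G0): (-2.00, 0.00). End point (last G1): the path returns to the start — closed.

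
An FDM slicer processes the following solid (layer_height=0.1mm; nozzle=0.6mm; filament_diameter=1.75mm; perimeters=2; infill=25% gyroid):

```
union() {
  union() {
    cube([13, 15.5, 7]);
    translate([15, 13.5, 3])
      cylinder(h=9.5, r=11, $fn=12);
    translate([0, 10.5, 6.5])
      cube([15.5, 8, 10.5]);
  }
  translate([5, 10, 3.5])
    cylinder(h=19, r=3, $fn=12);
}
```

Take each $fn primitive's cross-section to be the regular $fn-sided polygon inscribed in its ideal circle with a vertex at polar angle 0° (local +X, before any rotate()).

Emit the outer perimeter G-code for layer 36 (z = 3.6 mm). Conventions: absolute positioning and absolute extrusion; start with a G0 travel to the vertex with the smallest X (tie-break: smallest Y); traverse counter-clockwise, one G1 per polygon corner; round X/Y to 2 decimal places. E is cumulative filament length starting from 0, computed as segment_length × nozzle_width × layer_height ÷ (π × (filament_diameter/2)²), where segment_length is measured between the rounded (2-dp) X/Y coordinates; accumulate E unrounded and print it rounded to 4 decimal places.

At z = 3.6 mm: the cube is present — its section is the full 13×15.5 rectangle; the r=11 cylinder at (15, 13.5) gives a regular 12-gon of circumradius 11 (constant along its height); the cube at (0, 10.5) is absent (z outside [6.5, 17]); Merging all regions: the regions partially overlap (shared area 86.75 mm²), so overlapping operands fuse into one piece — 1 connected region; the r=3 cylinder at (5, 10) contributes a regular 12-gon of circumradius 3; Combining (union): the r=3 cylinder at (5, 10) lies entirely inside the result so far, so the union is just the result so far — 1 connected region. The outline is a single polygon with 14 vertices. Extrusion per mm of travel: 0.6 × 0.1 / (π × 0.875²) = 0.024945. Accumulating E over each segment gives final E = 2.1786.

G0 X0.00 Y0.00 Z3.60
G1 X13.00 Y0.00 E0.3243
G1 X13.00 Y3.04 E0.4001
G1 X15.00 Y2.50 E0.4518
G1 X20.50 Y3.97 E0.5938
G1 X24.53 Y8.00 E0.7360
G1 X26.00 Y13.50 E0.8780
G1 X24.53 Y19.00 E1.0200
G1 X20.50 Y23.03 E1.1622
G1 X15.00 Y24.50 E1.3042
G1 X9.50 Y23.03 E1.4462
G1 X5.47 Y19.00 E1.5884
G1 X4.54 Y15.50 E1.6787
G1 X0.00 Y15.50 E1.7920
G1 X0.00 Y0.00 E2.1786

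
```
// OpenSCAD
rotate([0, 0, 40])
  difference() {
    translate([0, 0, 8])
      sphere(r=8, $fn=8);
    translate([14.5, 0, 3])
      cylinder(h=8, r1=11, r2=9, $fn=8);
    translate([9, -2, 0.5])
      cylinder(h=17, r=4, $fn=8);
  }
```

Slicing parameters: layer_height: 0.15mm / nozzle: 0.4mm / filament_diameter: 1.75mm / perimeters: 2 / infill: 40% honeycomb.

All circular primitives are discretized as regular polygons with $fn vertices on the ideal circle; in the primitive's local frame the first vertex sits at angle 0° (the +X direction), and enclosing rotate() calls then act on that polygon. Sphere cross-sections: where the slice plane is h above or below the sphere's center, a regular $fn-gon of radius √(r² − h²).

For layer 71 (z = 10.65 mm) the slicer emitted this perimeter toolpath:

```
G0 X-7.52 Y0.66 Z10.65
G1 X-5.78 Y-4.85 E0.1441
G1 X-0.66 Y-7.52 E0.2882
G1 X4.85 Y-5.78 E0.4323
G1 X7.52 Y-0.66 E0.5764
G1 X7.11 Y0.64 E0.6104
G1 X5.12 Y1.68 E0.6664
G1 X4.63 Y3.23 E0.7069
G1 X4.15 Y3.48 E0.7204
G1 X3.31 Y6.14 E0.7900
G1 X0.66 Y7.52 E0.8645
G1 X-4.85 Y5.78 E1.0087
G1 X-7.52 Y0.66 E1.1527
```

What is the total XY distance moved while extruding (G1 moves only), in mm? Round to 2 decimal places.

Sum the Euclidean lengths of each G1 segment: total = 46.21 mm.

46.21 mm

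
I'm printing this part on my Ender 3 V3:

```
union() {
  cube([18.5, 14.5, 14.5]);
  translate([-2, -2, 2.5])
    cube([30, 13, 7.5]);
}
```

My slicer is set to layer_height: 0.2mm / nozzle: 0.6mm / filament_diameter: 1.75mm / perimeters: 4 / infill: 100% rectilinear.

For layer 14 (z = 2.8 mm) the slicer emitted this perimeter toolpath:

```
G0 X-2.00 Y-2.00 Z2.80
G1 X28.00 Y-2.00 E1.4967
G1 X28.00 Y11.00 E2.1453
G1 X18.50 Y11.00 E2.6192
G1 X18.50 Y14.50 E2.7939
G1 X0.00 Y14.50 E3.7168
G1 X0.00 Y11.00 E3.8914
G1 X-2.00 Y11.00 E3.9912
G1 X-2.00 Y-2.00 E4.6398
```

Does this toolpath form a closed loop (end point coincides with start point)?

Start point (G0): (-2.00, -2.00). End point (last G1): the path returns to the start — closed.

yes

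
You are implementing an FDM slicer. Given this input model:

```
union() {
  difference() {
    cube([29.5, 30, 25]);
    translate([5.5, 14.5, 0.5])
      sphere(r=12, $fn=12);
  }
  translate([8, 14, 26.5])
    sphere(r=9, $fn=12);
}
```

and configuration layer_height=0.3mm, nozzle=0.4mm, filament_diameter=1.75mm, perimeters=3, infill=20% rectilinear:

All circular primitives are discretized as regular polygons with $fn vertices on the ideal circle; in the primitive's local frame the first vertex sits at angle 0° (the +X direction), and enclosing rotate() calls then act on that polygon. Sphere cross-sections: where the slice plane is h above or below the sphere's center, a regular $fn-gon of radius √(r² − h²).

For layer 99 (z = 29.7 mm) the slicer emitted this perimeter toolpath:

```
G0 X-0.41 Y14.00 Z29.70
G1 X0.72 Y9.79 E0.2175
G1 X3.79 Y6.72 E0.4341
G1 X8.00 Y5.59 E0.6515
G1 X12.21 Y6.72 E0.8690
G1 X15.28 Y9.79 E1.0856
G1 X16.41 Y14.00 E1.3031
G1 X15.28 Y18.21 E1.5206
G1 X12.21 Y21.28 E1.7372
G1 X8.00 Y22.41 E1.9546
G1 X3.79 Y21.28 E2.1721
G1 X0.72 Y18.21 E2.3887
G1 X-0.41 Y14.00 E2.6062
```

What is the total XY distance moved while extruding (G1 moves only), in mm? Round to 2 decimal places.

Sum the Euclidean lengths of each G1 segment: total = 52.24 mm.

52.24 mm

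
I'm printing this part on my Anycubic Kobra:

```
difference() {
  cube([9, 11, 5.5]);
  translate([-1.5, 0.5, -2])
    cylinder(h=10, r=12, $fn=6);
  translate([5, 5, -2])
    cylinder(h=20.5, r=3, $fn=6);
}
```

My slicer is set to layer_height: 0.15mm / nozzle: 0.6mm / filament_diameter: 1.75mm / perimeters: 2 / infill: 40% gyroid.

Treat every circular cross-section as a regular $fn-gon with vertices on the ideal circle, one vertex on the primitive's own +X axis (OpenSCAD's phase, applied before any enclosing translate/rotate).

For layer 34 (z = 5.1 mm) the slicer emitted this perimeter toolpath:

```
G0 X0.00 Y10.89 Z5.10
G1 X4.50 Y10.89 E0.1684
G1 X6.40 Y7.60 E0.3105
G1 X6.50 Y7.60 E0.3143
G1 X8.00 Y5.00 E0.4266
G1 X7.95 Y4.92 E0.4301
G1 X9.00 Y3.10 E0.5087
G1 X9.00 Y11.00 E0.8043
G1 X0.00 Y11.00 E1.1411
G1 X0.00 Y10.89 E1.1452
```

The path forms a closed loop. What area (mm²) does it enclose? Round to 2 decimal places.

18.26 mm²

Apply the shoelace formula to the sequence of (X, Y) vertices; enclosed area = 18.26 mm².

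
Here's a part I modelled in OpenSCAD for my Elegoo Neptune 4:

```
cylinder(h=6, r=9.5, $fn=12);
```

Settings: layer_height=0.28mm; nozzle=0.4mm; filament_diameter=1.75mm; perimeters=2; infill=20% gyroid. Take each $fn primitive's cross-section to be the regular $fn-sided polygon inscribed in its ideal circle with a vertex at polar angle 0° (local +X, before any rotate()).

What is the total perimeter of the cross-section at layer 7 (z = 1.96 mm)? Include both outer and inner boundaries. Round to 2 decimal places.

59.01 mm

At z = 1.96 mm: the r=9.5 cylinder gives a regular 12-gon of circumradius 9.5 (constant along its height) (perimeter = 2·12·9.500·sin(180°/12) = 59.01 mm). Overall, the cross-section is a single solid region. Total boundary length (outer) = 59.01 mm.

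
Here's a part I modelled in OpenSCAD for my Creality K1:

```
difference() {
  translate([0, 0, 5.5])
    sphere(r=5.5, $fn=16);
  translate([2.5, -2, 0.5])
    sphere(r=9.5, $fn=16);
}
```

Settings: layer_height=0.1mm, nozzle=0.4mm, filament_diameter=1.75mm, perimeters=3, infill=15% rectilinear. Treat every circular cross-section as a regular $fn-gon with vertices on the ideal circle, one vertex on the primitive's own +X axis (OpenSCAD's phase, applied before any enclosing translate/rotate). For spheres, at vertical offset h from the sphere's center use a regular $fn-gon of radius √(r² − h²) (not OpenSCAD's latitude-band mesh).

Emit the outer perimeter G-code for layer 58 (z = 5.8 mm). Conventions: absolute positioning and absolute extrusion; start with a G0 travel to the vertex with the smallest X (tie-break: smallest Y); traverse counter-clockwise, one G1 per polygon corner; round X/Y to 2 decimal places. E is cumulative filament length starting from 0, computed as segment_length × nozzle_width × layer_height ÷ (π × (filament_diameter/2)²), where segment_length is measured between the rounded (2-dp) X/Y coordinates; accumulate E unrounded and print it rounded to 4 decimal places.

At z = 5.8 mm: the r=5.5 sphere contributes a regular 16-gon of circumradius √(5.5²−0.3²) = 5.492; the r=9.5 sphere at (2.5, -2) contributes a regular 16-gon of circumradius √(9.5²−5.3²) = 7.884; Taking the first minus the rest: starting from the r=5.5 sphere, the r=9.5 sphere at (2.5, -2) partially overlaps it — only the 87.03 mm² overlap (of its 190.30 mm²) is removed, clipping the outline — 1 connected region. The outline is a single polygon with 10 vertices. Extrusion per mm of travel: 0.4 × 0.1 / (π × 0.875²) = 0.016630. Accumulating E over each segment gives final E = 0.3226.

G0 X-5.49 Y0.00 Z5.80
G1 X-5.24 Y-1.27 E0.0215
G1 X-4.78 Y1.02 E0.0604
G1 X-3.07 Y3.57 E0.1114
G1 X-0.52 Y5.28 E0.1625
G1 X0.26 Y5.44 E0.1757
G1 X0.00 Y5.49 E0.1801
G1 X-2.10 Y5.07 E0.2157
G1 X-3.88 Y3.88 E0.2514
G1 X-5.07 Y2.10 E0.2870
G1 X-5.49 Y0.00 E0.3226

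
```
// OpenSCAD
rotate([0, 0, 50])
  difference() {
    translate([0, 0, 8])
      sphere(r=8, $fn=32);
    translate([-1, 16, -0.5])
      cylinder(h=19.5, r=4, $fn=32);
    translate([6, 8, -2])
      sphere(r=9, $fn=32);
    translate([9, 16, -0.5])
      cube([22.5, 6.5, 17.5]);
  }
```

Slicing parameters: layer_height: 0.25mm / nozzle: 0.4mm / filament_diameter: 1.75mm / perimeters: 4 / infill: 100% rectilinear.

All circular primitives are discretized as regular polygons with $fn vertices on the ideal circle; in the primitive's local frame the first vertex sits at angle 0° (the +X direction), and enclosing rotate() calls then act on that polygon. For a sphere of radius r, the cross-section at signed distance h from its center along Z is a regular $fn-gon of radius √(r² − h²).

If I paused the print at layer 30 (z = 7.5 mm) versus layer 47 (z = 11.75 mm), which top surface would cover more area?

layer 30 (z = 7.5 mm)

Layer 30 (z = 7.5): the r=8 sphere slices to a regular 32-gon of circumradius 7.984 (√(r²−h²) with h=0.5 from center) (area = (32/2)·7.984²·sin(360°/32) = 198.99 mm²); the cylinder at (-1, 16): section is a regular 32-gon, circumradius r=4 (area = (32/2)·4.000²·sin(360°/32) = 49.94 mm²); the sphere at (6, 8) does not reach this height (|z−center|=9.500 > r=9); the 22.5×6.5 cube at (9, 16) contributes its full rectangle (area 146.25 mm²); Taking the first minus the rest: starting from the r=8 sphere (198.99 mm²), the r=4 cylinder at (-1, 16) misses the remaining region (no effect); the 22.5×6.5 cube at (9, 16) misses the remaining region (no effect) — area = 198.99 mm²; (whole slice rotated 50° about Z — lengths, areas and connectivity unchanged). So its area = 198.99 mm². Layer 47 (z = 11.75): the r=8 sphere contributes a regular 32-gon of circumradius √(8²−3.75²) = 7.067 (area = (32/2)·7.067²·sin(360°/32) = 155.88 mm²); the cylinder at (-1, 16): section is a regular 32-gon, circumradius r=4 (area = (32/2)·4.000²·sin(360°/32) = 49.94 mm²); the sphere at (6, 8) is absent (|z−center|=13.750 > r=9); the 22.5×6.5 cube at (9, 16) contributes its full rectangle (area 146.25 mm²); After the difference (first − rest): starting from the r=8 sphere (155.88 mm²), the r=4 cylinder at (-1, 16) misses the remaining region (no effect); the 22.5×6.5 cube at (9, 16) misses the remaining region (no effect) — area = 155.88 mm²; (rotated 50° about Z; rotation is an isometry so areas/perimeters/island counts are preserved). So its area = 155.88 mm². Layer 30 is larger (198.99 vs 155.88 mm²).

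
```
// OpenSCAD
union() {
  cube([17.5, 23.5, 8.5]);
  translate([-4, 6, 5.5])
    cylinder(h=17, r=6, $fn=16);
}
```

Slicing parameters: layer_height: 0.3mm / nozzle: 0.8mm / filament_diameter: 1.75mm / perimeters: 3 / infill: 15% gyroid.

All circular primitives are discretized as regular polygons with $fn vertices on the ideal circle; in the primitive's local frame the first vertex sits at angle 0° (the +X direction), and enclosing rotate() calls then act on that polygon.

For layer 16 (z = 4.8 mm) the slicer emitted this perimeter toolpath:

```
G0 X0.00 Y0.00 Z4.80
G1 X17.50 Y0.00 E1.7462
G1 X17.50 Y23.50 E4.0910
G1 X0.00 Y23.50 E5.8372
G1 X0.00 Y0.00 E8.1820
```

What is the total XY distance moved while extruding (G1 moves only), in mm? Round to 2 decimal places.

82.00 mm

Sum the Euclidean lengths of each G1 segment: total = 82.00 mm.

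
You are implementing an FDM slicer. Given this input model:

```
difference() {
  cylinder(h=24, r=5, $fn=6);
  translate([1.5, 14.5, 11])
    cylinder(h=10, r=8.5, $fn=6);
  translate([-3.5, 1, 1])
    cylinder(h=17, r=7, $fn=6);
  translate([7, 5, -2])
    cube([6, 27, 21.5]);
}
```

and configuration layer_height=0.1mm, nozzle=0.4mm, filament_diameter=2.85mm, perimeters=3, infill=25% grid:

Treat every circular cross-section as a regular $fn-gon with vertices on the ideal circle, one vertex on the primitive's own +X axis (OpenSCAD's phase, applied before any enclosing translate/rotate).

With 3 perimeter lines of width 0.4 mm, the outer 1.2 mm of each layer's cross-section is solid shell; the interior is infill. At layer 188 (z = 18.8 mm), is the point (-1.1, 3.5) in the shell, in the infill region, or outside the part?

shell

At z = 18.8 mm: the cylinder: section is a regular 6-gon, circumradius r=5; the r=8.5 cylinder at (1.5, 14.5) contributes a regular 6-gon of circumradius 8.5; the cylinder at (-3.5, 1) is absent (z outside [1, 18]); the 6×27 cube at (7, 5) contributes its full rectangle; Subtracting the remaining from the first: starting from the r=5 cylinder, the r=8.5 cylinder at (1.5, 14.5) misses the remaining region (no effect); the 6×27 cube at (7, 5) misses the remaining region (no effect) — 1 connected region. Overall, the cross-section is a single solid region. The nearest boundary edge runs (-2.50, 4.33)→(2.50, 4.33); distance from the point to it = 0.83 mm. The point is inside the cross-section, 0.83 mm from the nearest boundary — within the 1.2 mm shell band (3 × 0.4).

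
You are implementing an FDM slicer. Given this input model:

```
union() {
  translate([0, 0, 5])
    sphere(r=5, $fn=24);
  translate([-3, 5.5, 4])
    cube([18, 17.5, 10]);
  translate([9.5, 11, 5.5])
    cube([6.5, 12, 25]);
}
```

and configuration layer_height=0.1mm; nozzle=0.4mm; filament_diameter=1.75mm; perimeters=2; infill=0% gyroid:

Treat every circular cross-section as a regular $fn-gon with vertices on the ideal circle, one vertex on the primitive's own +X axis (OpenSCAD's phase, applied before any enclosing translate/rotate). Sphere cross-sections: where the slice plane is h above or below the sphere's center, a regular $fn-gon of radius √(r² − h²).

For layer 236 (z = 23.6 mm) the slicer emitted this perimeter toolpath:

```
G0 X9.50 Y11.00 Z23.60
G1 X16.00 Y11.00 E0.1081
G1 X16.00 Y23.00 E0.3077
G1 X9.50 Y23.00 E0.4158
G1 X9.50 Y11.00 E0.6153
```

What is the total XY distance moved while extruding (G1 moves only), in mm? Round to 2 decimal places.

Sum the Euclidean lengths of each G1 segment: total = 37.00 mm.

37.00 mm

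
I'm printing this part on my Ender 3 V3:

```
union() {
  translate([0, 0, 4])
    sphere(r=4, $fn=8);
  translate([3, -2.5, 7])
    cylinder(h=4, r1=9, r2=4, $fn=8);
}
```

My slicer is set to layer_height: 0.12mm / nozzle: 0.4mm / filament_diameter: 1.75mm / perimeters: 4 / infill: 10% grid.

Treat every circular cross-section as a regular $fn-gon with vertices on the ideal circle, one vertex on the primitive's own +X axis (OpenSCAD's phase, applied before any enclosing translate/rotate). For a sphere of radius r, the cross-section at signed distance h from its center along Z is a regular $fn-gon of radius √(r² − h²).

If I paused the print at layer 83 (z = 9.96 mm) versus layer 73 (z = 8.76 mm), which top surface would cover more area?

layer 73 (z = 8.76 mm)

Layer 83 (z = 9.96): the sphere is not intersected at this z (|z−center|=5.960 > r=4); the cone at (3, -2.5) contributes a regular 8-gon of circumradius 5.300 (interpolated between r1=9 and r2=4 at t=0.740) (area = (8/2)·5.300²·sin(360°/8) = 79.45 mm²); Taking the union: only the cone at (3, -2.5) is present, so the union is just that shape — area = 79.45 mm². So its area = 79.45 mm². Layer 73 (z = 8.76): the sphere is absent (|z−center|=4.760 > r=4); the cone at (3, -2.5): at t=0.440 of its height the radius interpolates to r₁+(r₂−r₁)t = 6.800, giving a regular 8-gon of that circumradius (area = (8/2)·6.800²·sin(360°/8) = 130.79 mm²); Taking the union: only the cone at (3, -2.5) is present, so the union is just that shape — area = 130.79 mm². So its area = 130.79 mm². Layer 73 is larger (130.79 vs 79.45 mm²).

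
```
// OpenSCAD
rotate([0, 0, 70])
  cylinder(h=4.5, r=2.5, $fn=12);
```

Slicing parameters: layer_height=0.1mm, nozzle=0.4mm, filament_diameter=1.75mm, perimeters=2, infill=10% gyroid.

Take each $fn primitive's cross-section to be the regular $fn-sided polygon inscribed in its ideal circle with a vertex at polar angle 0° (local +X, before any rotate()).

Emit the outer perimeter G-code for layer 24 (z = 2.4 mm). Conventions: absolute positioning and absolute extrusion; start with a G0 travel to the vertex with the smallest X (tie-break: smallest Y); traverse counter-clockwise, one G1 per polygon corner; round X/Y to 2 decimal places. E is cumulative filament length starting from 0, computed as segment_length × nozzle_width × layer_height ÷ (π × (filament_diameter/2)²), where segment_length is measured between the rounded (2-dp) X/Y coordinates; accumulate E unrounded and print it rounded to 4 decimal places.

At z = 2.4 mm: the r=2.5 cylinder contributes a regular 12-gon of circumradius 2.5; (rotated 70° about Z; rotation is an isometry so areas/perimeters/island counts are preserved). The outline is a single polygon with 12 vertices. Extrusion per mm of travel: 0.4 × 0.1 / (π × 0.875²) = 0.016630. Accumulating E over each segment gives final E = 0.2584.

G0 X-2.46 Y-0.43 Z2.40
G1 X-1.92 Y-1.61 E0.0216
G1 X-0.86 Y-2.35 E0.0431
G1 X0.43 Y-2.46 E0.0646
G1 X1.61 Y-1.92 E0.0862
G1 X2.35 Y-0.86 E0.1077
G1 X2.46 Y0.43 E0.1292
G1 X1.92 Y1.61 E0.1508
G1 X0.86 Y2.35 E0.1723
G1 X-0.43 Y2.46 E0.1938
G1 X-1.61 Y1.92 E0.2154
G1 X-2.35 Y0.86 E0.2369
G1 X-2.46 Y-0.43 E0.2584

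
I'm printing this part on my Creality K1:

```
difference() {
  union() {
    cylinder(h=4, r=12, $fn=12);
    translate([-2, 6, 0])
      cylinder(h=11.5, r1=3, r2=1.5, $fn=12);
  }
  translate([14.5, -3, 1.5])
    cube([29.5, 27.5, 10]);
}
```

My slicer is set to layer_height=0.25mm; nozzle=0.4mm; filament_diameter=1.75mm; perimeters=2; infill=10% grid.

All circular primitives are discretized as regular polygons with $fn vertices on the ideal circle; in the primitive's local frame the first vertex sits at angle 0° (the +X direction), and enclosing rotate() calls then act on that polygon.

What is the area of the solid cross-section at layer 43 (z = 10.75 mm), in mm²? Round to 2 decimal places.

7.66 mm²

At z = 10.75 mm: the cylinder is absent (z outside [0, 4]); the cone at (-2, 6) (r1=3→r2=1.5) has section circumradius 1.598 here — a regular 12-gon (area = (12/2)·1.598²·sin(360°/12) = 7.66 mm²); Taking the union: only the cone at (-2, 6) is present, so the union is just that shape — area = 7.66 mm²; the cube at (14.5, -3) is present — its section is the full 29.5×27.5 rectangle (area 811.25 mm²); After the difference (first − rest): starting from the result so far (7.66 mm²), the 29.5×27.5 cube at (14.5, -3) misses the remaining region (no effect) — area = 7.66 mm². Overall, the cross-section is a single solid region. Net area = 7.66 mm².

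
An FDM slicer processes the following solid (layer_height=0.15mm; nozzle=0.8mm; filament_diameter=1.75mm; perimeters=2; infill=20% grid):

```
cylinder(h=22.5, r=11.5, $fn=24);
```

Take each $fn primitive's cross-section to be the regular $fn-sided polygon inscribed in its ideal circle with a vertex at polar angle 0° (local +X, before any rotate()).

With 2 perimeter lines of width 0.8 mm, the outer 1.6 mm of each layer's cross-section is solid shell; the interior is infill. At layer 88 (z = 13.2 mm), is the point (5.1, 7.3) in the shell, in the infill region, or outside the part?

infill

At z = 13.2 mm: the cylinder: section is a regular 24-gon, circumradius r=11.5. Overall, the cross-section is a single solid region. The nearest boundary edge runs (8.13, 8.13)→(5.75, 9.96); distance from the point to it = 2.51 mm. The point is inside the cross-section and 2.51 mm from the nearest boundary — more than the 1.6 mm shell width (2 × 0.8), so it's in the infill interior.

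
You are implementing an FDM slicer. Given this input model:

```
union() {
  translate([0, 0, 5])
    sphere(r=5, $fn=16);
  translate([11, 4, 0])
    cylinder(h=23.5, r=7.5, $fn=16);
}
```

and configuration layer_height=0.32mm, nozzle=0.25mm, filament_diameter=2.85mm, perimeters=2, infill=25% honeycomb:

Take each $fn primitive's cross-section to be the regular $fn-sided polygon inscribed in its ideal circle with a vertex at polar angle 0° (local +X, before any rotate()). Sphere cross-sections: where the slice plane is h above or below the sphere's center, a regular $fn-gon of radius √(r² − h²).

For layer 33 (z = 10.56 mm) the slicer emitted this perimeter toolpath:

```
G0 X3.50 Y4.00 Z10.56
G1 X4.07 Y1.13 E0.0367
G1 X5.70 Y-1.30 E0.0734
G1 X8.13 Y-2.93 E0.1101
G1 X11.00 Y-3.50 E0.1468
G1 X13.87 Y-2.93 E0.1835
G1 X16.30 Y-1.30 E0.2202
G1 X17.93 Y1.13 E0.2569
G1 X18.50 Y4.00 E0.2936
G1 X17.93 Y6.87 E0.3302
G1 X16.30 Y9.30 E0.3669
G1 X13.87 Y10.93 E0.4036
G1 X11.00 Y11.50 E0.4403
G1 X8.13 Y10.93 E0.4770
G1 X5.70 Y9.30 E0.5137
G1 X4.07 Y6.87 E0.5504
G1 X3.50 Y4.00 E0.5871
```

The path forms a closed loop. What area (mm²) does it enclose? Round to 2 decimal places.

172.17 mm²

Apply the shoelace formula to the sequence of (X, Y) vertices; enclosed area = 172.17 mm².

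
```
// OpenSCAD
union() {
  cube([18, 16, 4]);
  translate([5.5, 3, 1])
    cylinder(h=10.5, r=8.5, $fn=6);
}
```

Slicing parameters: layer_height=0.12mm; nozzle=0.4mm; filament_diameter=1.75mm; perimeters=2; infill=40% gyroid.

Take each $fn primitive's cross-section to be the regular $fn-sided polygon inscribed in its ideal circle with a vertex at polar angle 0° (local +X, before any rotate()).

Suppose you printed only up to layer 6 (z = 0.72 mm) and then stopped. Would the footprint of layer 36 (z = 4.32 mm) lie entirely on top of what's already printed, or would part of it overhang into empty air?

part overhangs

Compare the two slices. At z = 0.72: the cube (footprint 18×16) is included at this height (area 288.00 mm²); the cylinder at (5.5, 3) is not intersected at this z (z outside [1, 11.5]); Merging all regions: only the 18×16 cube is present, so the union is just that shape — area = 288.00 mm². At z = 4.32: the cube does not reach this height (z outside [0, 4]); the cylinder at (5.5, 3): section is a regular 6-gon, circumradius r=8.5 (area = (6/2)·8.500²·sin(360°/6) = 187.71 mm²); Combining (union): only the r=8.5 cylinder at (5.5, 3) is present, so the union is just that shape — area = 187.71 mm². Checking containment: at z = 4.32 the cross-section extends beyond the z = 0.72 cross-section by about 62.25 mm².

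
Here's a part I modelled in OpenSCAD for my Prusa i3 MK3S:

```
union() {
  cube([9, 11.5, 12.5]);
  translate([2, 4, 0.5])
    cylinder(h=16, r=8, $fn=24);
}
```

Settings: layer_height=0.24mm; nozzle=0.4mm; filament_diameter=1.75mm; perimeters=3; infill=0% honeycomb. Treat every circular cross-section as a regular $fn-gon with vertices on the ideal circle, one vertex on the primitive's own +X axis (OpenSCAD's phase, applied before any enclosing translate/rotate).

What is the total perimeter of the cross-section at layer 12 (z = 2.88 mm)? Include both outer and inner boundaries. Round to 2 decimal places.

At z = 2.88 mm: the 9×11.5 cube contributes its full rectangle (perimeter 41.00 mm); the cylinder at (2, 4): section is a regular 24-gon, circumradius r=8 (perimeter = 2·24·8.000·sin(180°/24) = 50.12 mm); Taking the union: the regions partially overlap (shared area 97.44 mm²), so the edge portions inside another operand are dropped and the merged outline is re-measured after clipping — boundary = 52.37 mm. Overall, the cross-section is a single solid region. Total boundary length (outer) = 52.37 mm.

52.37 mm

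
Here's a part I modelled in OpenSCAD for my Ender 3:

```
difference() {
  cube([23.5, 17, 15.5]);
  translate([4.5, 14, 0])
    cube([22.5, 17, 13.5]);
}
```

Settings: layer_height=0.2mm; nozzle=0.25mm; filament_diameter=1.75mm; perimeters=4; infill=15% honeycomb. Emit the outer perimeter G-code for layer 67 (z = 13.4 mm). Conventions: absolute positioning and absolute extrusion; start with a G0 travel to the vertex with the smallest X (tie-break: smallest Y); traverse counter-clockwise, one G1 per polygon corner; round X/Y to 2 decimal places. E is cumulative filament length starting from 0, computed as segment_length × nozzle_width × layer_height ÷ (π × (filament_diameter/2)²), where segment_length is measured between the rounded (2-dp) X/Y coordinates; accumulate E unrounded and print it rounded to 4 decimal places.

At z = 13.4 mm: the 23.5×17 cube contributes its full rectangle; the cube at (4.5, 14) (footprint 22.5×17) is included at this height; Subtracting the remaining from the first: starting from the 23.5×17 cube, the 22.5×17 cube at (4.5, 14) partially overlaps it — only the 57.00 mm² overlap (of its 382.50 mm²) is removed, clipping the outline — 1 connected region. The outline is a single polygon with 6 vertices. Extrusion per mm of travel: 0.25 × 0.2 / (π × 0.875²) = 0.020788. Accumulating E over each segment gives final E = 1.6838.

G0 X0.00 Y0.00 Z13.40
G1 X23.50 Y0.00 E0.4885
G1 X23.50 Y14.00 E0.7795
G1 X4.50 Y14.00 E1.1745
G1 X4.50 Y17.00 E1.2369
G1 X0.00 Y17.00 E1.3304
G1 X0.00 Y0.00 E1.6838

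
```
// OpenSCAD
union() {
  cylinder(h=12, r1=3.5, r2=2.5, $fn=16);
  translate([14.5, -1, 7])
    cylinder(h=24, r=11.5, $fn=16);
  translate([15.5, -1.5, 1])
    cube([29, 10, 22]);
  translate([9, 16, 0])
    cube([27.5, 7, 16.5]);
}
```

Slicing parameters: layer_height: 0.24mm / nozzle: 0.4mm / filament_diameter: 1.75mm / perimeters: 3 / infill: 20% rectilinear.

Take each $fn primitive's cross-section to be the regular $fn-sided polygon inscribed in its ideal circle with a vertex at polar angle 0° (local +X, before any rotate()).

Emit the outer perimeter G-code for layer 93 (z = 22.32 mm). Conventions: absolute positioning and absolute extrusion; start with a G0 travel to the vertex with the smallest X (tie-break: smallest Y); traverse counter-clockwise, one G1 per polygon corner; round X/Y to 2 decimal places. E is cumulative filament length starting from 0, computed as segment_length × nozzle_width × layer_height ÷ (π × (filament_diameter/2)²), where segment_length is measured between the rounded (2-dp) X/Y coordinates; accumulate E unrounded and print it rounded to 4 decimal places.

At z = 22.32 mm: the cone is not intersected at this z (z outside [0, 12]); the r=11.5 cylinder at (14.5, -1) contributes a regular 16-gon of circumradius 11.5; the cube at (15.5, -1.5) (footprint 29×10) is included at this height; the cube at (9, 16) is absent (z outside [0, 16.5]); Merging all regions: the regions partially overlap (shared area 89.12 mm²), so overlapping operands fuse into one piece — 1 connected region. The outline is a single polygon with 17 vertices. Extrusion per mm of travel: 0.4 × 0.24 / (π × 0.875²) = 0.039912. Accumulating E over each segment gives final E = 4.4840.

G0 X3.00 Y-1.00 Z22.32
G1 X3.88 Y-5.40 E0.1791
G1 X6.37 Y-9.13 E0.3581
G1 X10.10 Y-11.62 E0.5371
G1 X14.50 Y-12.50 E0.7162
G1 X18.90 Y-11.62 E0.8953
G1 X22.63 Y-9.13 E1.0743
G1 X25.12 Y-5.40 E1.2533
G1 X25.90 Y-1.50 E1.4120
G1 X44.50 Y-1.50 E2.1544
G1 X44.50 Y8.50 E2.5535
G1 X20.58 Y8.50 E3.5082
G1 X18.90 Y9.62 E3.5888
G1 X14.50 Y10.50 E3.7679
G1 X10.10 Y9.62 E3.9470
G1 X6.37 Y7.13 E4.1260
G1 X3.88 Y3.40 E4.3049
G1 X3.00 Y-1.00 E4.4840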